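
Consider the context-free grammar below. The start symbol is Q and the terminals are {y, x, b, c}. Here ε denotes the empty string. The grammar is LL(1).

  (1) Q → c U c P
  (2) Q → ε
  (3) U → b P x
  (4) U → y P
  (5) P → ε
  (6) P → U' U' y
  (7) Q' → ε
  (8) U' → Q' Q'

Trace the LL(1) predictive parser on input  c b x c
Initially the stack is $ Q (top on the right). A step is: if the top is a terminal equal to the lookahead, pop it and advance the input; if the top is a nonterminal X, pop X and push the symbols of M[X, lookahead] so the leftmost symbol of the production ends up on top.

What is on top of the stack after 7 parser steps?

     Stack        Input      Action
  1  $ Q          c b x c $  expand Q → c U c P
  2  $ P c U c    c b x c $  match c
  3  $ P c U      b x c $    expand U → b P x
  4  $ P c x P b  b x c $    match b
  5  $ P c x P    x c $      expand P → ε
  6  $ P c x      x c $      match x
  7  $ P c        c $        match c
Stack after step 7: $ P (top = P).

P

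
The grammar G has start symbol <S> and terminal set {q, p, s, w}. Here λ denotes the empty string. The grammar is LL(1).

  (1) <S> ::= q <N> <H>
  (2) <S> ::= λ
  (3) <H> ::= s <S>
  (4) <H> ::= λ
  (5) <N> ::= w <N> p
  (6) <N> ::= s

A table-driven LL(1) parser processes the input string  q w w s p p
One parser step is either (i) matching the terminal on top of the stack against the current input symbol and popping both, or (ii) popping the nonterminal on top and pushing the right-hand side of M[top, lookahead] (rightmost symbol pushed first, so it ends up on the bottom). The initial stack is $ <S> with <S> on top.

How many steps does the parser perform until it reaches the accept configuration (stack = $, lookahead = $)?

step 1: stack=$ <S>  input=q w w s p p $  — expand <S> ::= q <N> <H>
step 2: stack=$ <H> <N> q  input=q w w s p p $  — match q
step 3: stack=$ <H> <N>  input=w w s p p $  — expand <N> ::= w <N> p
step 4: stack=$ <H> p <N> w  input=w w s p p $  — match w
step 5: stack=$ <H> p <N>  input=w s p p $  — expand <N> ::= w <N> p
step 6: stack=$ <H> p p <N> w  input=w s p p $  — match w
step 7: stack=$ <H> p p <N>  input=s p p $  — expand <N> ::= s
step 8: stack=$ <H> p p s  input=s p p $  — match s
step 9: stack=$ <H> p p  input=p p $  — match p
step 10: stack=$ <H> p  input=p $  — match p
step 11: stack=$ <H>  input=$  — expand <H> ::= λ
Accept reached after 11 steps.

11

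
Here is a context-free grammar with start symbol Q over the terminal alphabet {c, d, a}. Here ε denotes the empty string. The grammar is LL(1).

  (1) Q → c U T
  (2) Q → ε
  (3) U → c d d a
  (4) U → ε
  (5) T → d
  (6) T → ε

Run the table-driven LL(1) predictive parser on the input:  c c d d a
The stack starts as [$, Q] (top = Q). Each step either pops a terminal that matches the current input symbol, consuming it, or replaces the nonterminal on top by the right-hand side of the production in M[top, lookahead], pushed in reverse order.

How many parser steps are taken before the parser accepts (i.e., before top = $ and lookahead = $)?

     Stack        Input        Action
  1  $ Q          c c d d a $  expand Q → c U T
  2  $ T U c      c c d d a $  match c
  3  $ T U        c d d a $    expand U → c d d a
  4  $ T a d d c  c d d a $    match c
  5  $ T a d d    d d a $      match d
  6  $ T a d      d a $        match d
  7  $ T a        a $          match a
  8  $ T          $            expand T → ε
Accept reached after 8 steps.

8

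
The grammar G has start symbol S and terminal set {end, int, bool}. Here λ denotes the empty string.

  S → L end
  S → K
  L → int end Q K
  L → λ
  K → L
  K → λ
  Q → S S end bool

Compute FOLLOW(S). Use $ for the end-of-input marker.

{$, end, int}

FIRST(L): from L→int end Q K we get {int}; from L→λ we get {λ}. So FIRST(L) = {λ, int}.
FIRST(K): from K→L we get {λ, int}; from K→λ we get {λ}. So FIRST(K) = {λ, int}.
FIRST(S): from S→L end we get {end, int}; from S→K we get {λ, int}. So FIRST(S) = {λ, end, int}.
FIRST(Q): from Q→S S end bool we get {end, int}. So FIRST(Q) = {end, int}.
FOLLOW(S) includes $ since S is the start symbol.
FOLLOW(S): in Q→S S end bool (occurrence 1), S is followed by S end bool with FIRST {end, int}; in Q→S S end bool (occurrence 2), S is followed by end bool with FIRST {end}. Thus FOLLOW(S) = {$, end, int}.
FOLLOW(L): in S→L end, L is followed by end with FIRST {end}; in K→L, the suffix after L is empty, so FOLLOW(L) ⊇ FOLLOW(K) = {$, end, int}. Thus FOLLOW(L) = {$, end, int}.
FOLLOW(K): in S→K, the suffix after K is empty, so FOLLOW(K) ⊇ FOLLOW(S) = {$, end, int}; in L→int end Q K, the suffix after K is empty, so FOLLOW(K) ⊇ FOLLOW(L) = {$, end, int}. Thus FOLLOW(K) = {$, end, int}.
FOLLOW(Q): in L→int end Q K, Q is followed by K with FIRST {λ, int}; in L→int end Q K, the suffix after Q is nullable, so FOLLOW(Q) ⊇ FOLLOW(L) = {$, end, int}. Thus FOLLOW(Q) = {$, end, int}.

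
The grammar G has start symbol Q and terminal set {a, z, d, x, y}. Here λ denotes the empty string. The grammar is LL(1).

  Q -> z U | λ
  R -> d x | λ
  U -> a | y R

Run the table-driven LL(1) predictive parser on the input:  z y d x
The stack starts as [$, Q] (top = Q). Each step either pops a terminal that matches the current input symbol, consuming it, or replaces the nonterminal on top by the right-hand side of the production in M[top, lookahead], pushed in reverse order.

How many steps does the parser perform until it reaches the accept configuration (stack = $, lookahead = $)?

7

     Stack  Input      Action
  1  $ Q    z y d x $  expand Q -> z U
  2  $ U z  z y d x $  match z
  3  $ U    y d x $    expand U -> y R
  4  $ R y  y d x $    match y
  5  $ R    d x $      expand R -> d x
  6  $ x d  d x $      match d
  7  $ x    x $        match x
Accept reached after 7 steps.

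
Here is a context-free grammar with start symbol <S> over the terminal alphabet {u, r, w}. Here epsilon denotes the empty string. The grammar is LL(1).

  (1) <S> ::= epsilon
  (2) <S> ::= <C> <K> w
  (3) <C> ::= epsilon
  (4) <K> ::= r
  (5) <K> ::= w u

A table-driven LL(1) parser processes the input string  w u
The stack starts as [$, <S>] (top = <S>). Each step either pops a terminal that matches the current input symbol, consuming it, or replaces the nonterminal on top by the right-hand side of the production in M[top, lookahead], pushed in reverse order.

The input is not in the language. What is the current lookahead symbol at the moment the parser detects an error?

$

step 1: stack=$ <S>  input=w u $  — expand <S> ::= <C> <K> w
step 2: stack=$ w <K> <C>  input=w u $  — expand <C> ::= epsilon
step 3: stack=$ w <K>  input=w u $  — expand <K> ::= w u
step 4: stack=$ w u w  input=w u $  — match w
step 5: stack=$ w u  input=u $  — match u
step 6: stack=$ w  input=$  — error: top is terminal w but lookahead is $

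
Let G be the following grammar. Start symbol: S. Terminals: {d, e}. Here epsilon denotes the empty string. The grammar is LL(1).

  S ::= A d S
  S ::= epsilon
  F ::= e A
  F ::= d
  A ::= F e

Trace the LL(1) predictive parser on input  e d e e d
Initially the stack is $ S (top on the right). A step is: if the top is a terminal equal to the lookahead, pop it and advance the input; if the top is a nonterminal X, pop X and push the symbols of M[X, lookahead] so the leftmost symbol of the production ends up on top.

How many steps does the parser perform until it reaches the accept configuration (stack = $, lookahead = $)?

11

      Stack        Input        Action
   1  $ S          e d e e d $  expand S ::= A d S
   2  $ S d A      e d e e d $  expand A ::= F e
   3  $ S d e F    e d e e d $  expand F ::= e A
   4  $ S d e A e  e d e e d $  match e
   5  $ S d e A    d e e d $    expand A ::= F e
   6  $ S d e e F  d e e d $    expand F ::= d
   7  $ S d e e d  d e e d $    match d
   8  $ S d e e    e e d $      match e
   9  $ S d e      e d $        match e
  10  $ S d        d $          match d
  11  $ S          $            expand S ::= epsilon
Accept reached after 11 steps.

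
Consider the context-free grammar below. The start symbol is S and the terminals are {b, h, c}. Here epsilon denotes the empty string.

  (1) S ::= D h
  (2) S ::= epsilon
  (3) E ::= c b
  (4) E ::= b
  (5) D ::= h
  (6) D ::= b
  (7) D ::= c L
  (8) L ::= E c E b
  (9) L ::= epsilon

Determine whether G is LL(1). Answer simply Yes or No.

FIRST(S) = {epsilon, b, c, h}
FIRST(E) = {b, c}
FIRST(D) = {b, c, h}
FIRST(L) = {epsilon, b, c}
FOLLOW(S) = {$}
FOLLOW(E) = {b, c}
FOLLOW(D) = {h}
FOLLOW(L) = {h}
Each cell of M receives at most one production.

Yes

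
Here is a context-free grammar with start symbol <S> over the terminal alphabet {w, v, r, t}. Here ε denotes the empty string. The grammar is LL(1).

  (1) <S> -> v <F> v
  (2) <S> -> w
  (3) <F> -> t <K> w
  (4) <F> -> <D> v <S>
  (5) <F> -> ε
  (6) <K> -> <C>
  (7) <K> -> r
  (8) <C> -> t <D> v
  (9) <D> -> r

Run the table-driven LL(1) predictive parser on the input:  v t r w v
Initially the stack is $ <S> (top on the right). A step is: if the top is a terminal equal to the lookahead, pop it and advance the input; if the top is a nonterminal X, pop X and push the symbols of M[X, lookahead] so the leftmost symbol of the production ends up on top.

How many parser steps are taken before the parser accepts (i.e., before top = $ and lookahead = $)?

step 1: stack=$ <S>  input=v t r w v $  — expand <S> -> v <F> v
step 2: stack=$ v <F> v  input=v t r w v $  — match v
step 3: stack=$ v <F>  input=t r w v $  — expand <F> -> t <K> w
step 4: stack=$ v w <K> t  input=t r w v $  — match t
step 5: stack=$ v w <K>  input=r w v $  — expand <K> -> r
step 6: stack=$ v w r  input=r w v $  — match r
step 7: stack=$ v w  input=w v $  — match w
step 8: stack=$ v  input=v $  — match v
Accept reached after 8 steps.

8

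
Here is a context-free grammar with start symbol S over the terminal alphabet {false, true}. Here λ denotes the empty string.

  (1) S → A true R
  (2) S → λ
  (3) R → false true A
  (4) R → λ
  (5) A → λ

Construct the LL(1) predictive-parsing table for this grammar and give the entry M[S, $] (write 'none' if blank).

S → λ

FIRST(R) = {λ, false}
FIRST(A) = {λ}
FIRST(S) = {λ, true}  (via A true R)
FOLLOW(S) includes $ since S is the start symbol.
FOLLOW(S): S appears on no right-hand side. Thus FOLLOW(S) = {$}.
For S → A true R: FIRST(A true R) = {true}, so it goes in M[S, t] for t ∈ {true}.
For S → λ: FIRST(λ) = {λ}, so it goes in M[S, t] for t ∈ {}; since λ ∈ FIRST, also for every t ∈ FOLLOW(S) = {$}.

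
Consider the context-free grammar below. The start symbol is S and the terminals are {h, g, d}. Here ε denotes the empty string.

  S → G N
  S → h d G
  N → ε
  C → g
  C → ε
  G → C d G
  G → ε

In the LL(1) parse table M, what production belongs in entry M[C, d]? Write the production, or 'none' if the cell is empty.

C → ε

FIRST(N) = {ε}
FIRST(C) = {ε, g}
FIRST(G) = {ε, d, g}  (via C d G)
FIRST(S) = {ε, d, g, h}  (via G N)
FOLLOW(S) includes $ since S is the start symbol.
FOLLOW(C): in G→C d G, C is followed by d G with FIRST {d}. Thus FOLLOW(C) = {d}.
For C → g: FIRST(g) = {g}, so it goes in M[C, t] for t ∈ {g}.
For C → ε: FIRST(ε) = {ε}, so it goes in M[C, t] for t ∈ {}; since ε ∈ FIRST, also for every t ∈ FOLLOW(C) = {d}.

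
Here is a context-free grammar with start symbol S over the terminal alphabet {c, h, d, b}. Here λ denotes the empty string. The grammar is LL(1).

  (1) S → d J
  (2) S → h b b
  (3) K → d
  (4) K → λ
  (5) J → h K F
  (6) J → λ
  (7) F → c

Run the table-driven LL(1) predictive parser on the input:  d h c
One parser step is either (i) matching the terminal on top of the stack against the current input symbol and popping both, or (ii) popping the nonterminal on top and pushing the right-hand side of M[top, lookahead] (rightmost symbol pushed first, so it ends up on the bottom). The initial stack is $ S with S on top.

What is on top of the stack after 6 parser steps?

     Stack    Input    Action
  1  $ S      d h c $  expand S → d J
  2  $ J d    d h c $  match d
  3  $ J      h c $    expand J → h K F
  4  $ F K h  h c $    match h
  5  $ F K    c $      expand K → λ
  6  $ F      c $      expand F → c
Stack after step 6: $ c (top = c).

c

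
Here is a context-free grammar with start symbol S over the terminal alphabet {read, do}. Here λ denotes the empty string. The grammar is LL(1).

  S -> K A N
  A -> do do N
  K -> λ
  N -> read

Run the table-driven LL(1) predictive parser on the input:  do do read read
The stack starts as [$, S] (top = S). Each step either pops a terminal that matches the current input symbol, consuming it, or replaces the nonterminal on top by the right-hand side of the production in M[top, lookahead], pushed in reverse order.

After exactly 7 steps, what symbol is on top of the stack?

N

step 1: stack=$ S  input=do do read read $  — expand S -> K A N
step 2: stack=$ N A K  input=do do read read $  — expand K -> λ
step 3: stack=$ N A  input=do do read read $  — expand A -> do do N
step 4: stack=$ N N do do  input=do do read read $  — match do
step 5: stack=$ N N do  input=do read read $  — match do
step 6: stack=$ N N  input=read read $  — expand N -> read
step 7: stack=$ N read  input=read read $  — match read
Stack after step 7: $ N (top = N).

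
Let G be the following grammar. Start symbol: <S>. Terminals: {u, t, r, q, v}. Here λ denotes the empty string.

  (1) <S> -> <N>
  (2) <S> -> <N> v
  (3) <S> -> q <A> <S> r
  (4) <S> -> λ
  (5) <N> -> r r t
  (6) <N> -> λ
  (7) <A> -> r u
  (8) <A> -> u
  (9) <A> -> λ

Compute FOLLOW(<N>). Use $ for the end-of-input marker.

FIRST(<N>) = {λ, r}
FIRST(<A>) = {λ, r, u}
FIRST(<S>) = {λ, q, r, v}  (via <N>, <N> v)
FOLLOW(<S>) includes $ since <S> is the start symbol.
FOLLOW(<S>): in <S>->q <A> <S> r, <S> is followed by r with FIRST {r}. Thus FOLLOW(<S>) = {$, r}.
FOLLOW(<N>): in <S>-><N>, the suffix after <N> is empty, so FOLLOW(<N>) ⊇ FOLLOW(<S>) = {$, r}; in <S>-><N> v, <N> is followed by v with FIRST {v}. Thus FOLLOW(<N>) = {$, r, v}.
FOLLOW(<A>): in <S>->q <A> <S> r, <A> is followed by <S> r with FIRST {q, r, v}. Thus FOLLOW(<A>) = {q, r, v}.

{$, r, v}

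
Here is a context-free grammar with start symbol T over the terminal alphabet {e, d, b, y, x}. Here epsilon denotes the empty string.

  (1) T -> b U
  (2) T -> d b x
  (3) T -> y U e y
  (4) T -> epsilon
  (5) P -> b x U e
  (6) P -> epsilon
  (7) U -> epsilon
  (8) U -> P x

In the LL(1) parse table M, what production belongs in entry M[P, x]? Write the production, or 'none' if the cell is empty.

P -> epsilon

FIRST(T): from T->b U we get {b}; from T->d b x we get {d}; from T->y U e y we get {y}; from T->epsilon we get {epsilon}. So FIRST(T) = {epsilon, b, d, y}.
FIRST(P): from P->b x U e we get {b}; from P->epsilon we get {epsilon}. So FIRST(P) = {epsilon, b}.
FIRST(U): from U->epsilon we get {epsilon}; from U->P x we get {b, x}. So FIRST(U) = {epsilon, b, x}.
FOLLOW(T) includes $ since T is the start symbol.
FOLLOW(P): in U->P x, P is followed by x with FIRST {x}. Thus FOLLOW(P) = {x}.
For P -> b x U e: FIRST(b x U e) = {b}, so it goes in M[P, t] for t ∈ {b}.
For P -> epsilon: FIRST(epsilon) = {epsilon}, so it goes in M[P, t] for t ∈ {}; since epsilon ∈ FIRST, also for every t ∈ FOLLOW(P) = {x}.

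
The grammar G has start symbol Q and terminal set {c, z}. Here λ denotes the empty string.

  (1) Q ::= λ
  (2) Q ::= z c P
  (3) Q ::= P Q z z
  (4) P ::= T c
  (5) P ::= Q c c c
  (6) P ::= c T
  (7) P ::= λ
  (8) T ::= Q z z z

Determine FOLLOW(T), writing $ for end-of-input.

FIRST(Q) = {λ, c, z}  (via P Q z z)
FIRST(T) = {c, z}  (via Q z z z)
FIRST(P) = {λ, c, z}  (via T c, Q c c c)
FOLLOW(Q) includes $ since Q is the start symbol.
FOLLOW(Q): in Q::=P Q z z, Q is followed by z z with FIRST {z}; in P::=Q c c c, Q is followed by c c c with FIRST {c}; in T::=Q z z z, Q is followed by z z z with FIRST {z}. Thus FOLLOW(Q) = {$, c, z}.
FOLLOW(P): in Q::=z c P, the suffix after P is empty, so FOLLOW(P) ⊇ FOLLOW(Q) = {$, c, z}; in Q::=P Q z z, P is followed by Q z z with FIRST {c, z}. Thus FOLLOW(P) = {$, c, z}.
FOLLOW(T): in P::=T c, T is followed by c with FIRST {c}; in P::=c T, the suffix after T is empty, so FOLLOW(T) ⊇ FOLLOW(P) = {$, c, z}. Thus FOLLOW(T) = {$, c, z}.

{$, c, z}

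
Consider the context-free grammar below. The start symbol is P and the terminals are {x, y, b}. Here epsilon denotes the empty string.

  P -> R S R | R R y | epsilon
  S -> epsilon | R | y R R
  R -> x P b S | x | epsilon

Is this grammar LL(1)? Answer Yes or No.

No

FIRST(P) = {epsilon, x, y}
FIRST(S) = {epsilon, x, y}
FIRST(R) = {epsilon, x}
FOLLOW(P) = {$, b}
FOLLOW(S) = {$, b, x, y}
FOLLOW(R) = {$, b, x, y}
Cell M[P, $] receives both P -> R S R and P -> epsilon — the grammar is not LL(1).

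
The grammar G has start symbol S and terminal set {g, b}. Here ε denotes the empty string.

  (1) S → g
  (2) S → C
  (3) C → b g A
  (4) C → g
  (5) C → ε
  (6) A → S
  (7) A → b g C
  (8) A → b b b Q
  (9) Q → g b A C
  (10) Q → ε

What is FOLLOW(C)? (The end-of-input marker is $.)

{$, b, g}

FIRST(C): from C→b g A we get {b}; from C→g we get {g}; from C→ε we get {ε}. So FIRST(C) = {ε, b, g}.
FIRST(Q): from Q→g b A C we get {g}; from Q→ε we get {ε}. So FIRST(Q) = {ε, g}.
FIRST(S): from S→g we get {g}; from S→C we get {ε, b, g}. So FIRST(S) = {ε, b, g}.
FIRST(A): from A→S we get {ε, b, g}; from A→b g C we get {b}; from A→b b b Q we get {b}. So FIRST(A) = {ε, b, g}.
FOLLOW(S) includes $ since S is the start symbol.
FOLLOW(S): in A→S, the suffix after S is empty, so FOLLOW(S) ⊇ FOLLOW(A) = {$, b, g}. Thus FOLLOW(S) = {$, b, g}.
FOLLOW(C): in S→C, the suffix after C is empty, so FOLLOW(C) ⊇ FOLLOW(S) = {$, b, g}; in A→b g C, the suffix after C is empty, so FOLLOW(C) ⊇ FOLLOW(A) = {$, b, g}; in Q→g b A C, the suffix after C is empty, so FOLLOW(C) ⊇ FOLLOW(Q) = {$, b, g}. Thus FOLLOW(C) = {$, b, g}.
FOLLOW(A): in C→b g A, the suffix after A is empty, so FOLLOW(A) ⊇ FOLLOW(C) = {$, b, g}; in Q→g b A C, A is followed by C with FIRST {ε, b, g}; in Q→g b A C, the suffix after A is nullable, so FOLLOW(A) ⊇ FOLLOW(Q) = {$, b, g}. Thus FOLLOW(A) = {$, b, g}.
FOLLOW(Q): in A→b b b Q, the suffix after Q is empty, so FOLLOW(Q) ⊇ FOLLOW(A) = {$, b, g}. Thus FOLLOW(Q) = {$, b, g}.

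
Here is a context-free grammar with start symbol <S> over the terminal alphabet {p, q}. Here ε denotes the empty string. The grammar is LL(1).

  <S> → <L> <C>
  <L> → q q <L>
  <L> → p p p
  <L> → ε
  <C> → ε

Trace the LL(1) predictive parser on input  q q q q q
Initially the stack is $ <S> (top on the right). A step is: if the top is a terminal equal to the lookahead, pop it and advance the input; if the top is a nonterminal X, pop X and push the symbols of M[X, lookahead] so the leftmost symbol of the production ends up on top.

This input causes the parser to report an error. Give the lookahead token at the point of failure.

$

step 1: stack=$ <S>  input=q q q q q $  — expand <S> → <L> <C>
step 2: stack=$ <C> <L>  input=q q q q q $  — expand <L> → q q <L>
step 3: stack=$ <C> <L> q q  input=q q q q q $  — match q
step 4: stack=$ <C> <L> q  input=q q q q $  — match q
step 5: stack=$ <C> <L>  input=q q q $  — expand <L> → q q <L>
step 6: stack=$ <C> <L> q q  input=q q q $  — match q
step 7: stack=$ <C> <L> q  input=q q $  — match q
step 8: stack=$ <C> <L>  input=q $  — expand <L> → q q <L>
step 9: stack=$ <C> <L> q q  input=q $  — match q
step 10: stack=$ <C> <L> q  input=$  — error: top is terminal q but lookahead is $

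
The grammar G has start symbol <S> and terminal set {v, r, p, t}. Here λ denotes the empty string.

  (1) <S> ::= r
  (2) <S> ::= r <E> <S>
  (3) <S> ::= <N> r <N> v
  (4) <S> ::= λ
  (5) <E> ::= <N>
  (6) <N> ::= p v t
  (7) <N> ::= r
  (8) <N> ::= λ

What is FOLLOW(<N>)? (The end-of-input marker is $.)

FIRST(<N>): from <N>::=p v t we get {p}; from <N>::=r we get {r}; from <N>::=λ we get {λ}. So FIRST(<N>) = {λ, p, r}.
FIRST(<S>): from <S>::=r we get {r}; from <S>::=r <E> <S> we get {r}; from <S>::=<N> r <N> v we get {p, r}; from <S>::=λ we get {λ}. So FIRST(<S>) = {λ, p, r}.
FIRST(<E>): from <E>::=<N> we get {λ, p, r}. So FIRST(<E>) = {λ, p, r}.
FOLLOW(<S>) includes $ since <S> is the start symbol.
FOLLOW(<S>): in <S>::=r <E> <S>, the suffix after <S> is empty (adds nothing new). Thus FOLLOW(<S>) = {$}.
FOLLOW(<E>): in <S>::=r <E> <S>, <E> is followed by <S> with FIRST {λ, p, r}; in <S>::=r <E> <S>, the suffix after <E> is nullable, so FOLLOW(<E>) ⊇ FOLLOW(<S>) = {$}. Thus FOLLOW(<E>) = {$, p, r}.
FOLLOW(<N>): in <S>::=<N> r <N> v (occurrence 1), <N> is followed by r <N> v with FIRST {r}; in <S>::=<N> r <N> v (occurrence 2), <N> is followed by v with FIRST {v}; in <E>::=<N>, the suffix after <N> is empty, so FOLLOW(<N>) ⊇ FOLLOW(<E>) = {$, p, r}. Thus FOLLOW(<N>) = {$, p, r, v}.

{$, p, r, v}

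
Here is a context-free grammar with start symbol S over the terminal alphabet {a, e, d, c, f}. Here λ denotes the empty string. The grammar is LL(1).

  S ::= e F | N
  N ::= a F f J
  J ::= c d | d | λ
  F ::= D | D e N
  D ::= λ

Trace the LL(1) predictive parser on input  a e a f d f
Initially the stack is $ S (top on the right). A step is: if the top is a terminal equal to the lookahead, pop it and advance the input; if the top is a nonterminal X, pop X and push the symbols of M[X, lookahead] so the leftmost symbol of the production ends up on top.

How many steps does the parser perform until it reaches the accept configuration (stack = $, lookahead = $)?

step 1: stack=$ S  input=a e a f d f $  — expand S ::= N
step 2: stack=$ N  input=a e a f d f $  — expand N ::= a F f J
step 3: stack=$ J f F a  input=a e a f d f $  — match a
step 4: stack=$ J f F  input=e a f d f $  — expand F ::= D e N
step 5: stack=$ J f N e D  input=e a f d f $  — expand D ::= λ
step 6: stack=$ J f N e  input=e a f d f $  — match e
step 7: stack=$ J f N  input=a f d f $  — expand N ::= a F f J
step 8: stack=$ J f J f F a  input=a f d f $  — match a
step 9: stack=$ J f J f F  input=f d f $  — expand F ::= D
step 10: stack=$ J f J f D  input=f d f $  — expand D ::= λ
step 11: stack=$ J f J f  input=f d f $  — match f
step 12: stack=$ J f J  input=d f $  — expand J ::= d
step 13: stack=$ J f d  input=d f $  — match d
step 14: stack=$ J f  input=f $  — match f
step 15: stack=$ J  input=$  — expand J ::= λ
Accept reached after 15 steps.

15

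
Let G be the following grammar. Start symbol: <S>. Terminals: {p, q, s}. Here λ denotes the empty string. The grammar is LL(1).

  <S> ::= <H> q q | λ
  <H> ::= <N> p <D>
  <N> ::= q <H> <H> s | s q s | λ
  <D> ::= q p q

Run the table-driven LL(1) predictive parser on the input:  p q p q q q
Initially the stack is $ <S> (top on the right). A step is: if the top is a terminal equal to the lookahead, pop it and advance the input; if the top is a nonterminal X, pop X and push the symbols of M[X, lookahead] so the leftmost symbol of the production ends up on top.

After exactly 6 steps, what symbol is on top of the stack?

p

     Stack            Input          Action
  1  $ <S>            p q p q q q $  expand <S> ::= <H> q q
  2  $ q q <H>        p q p q q q $  expand <H> ::= <N> p <D>
  3  $ q q <D> p <N>  p q p q q q $  expand <N> ::= λ
  4  $ q q <D> p      p q p q q q $  match p
  5  $ q q <D>        q p q q q $    expand <D> ::= q p q
  6  $ q q q p q      q p q q q $    match q
Stack after step 6: $ q q q p (top = p).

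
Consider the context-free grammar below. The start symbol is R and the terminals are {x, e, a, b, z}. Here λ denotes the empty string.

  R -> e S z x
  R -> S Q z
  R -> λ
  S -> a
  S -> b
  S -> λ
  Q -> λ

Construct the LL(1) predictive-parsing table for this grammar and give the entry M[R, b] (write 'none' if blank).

FIRST(S): from S->a we get {a}; from S->b we get {b}; from S->λ we get {λ}. So FIRST(S) = {λ, a, b}.
FIRST(Q): from Q->λ we get {λ}. So FIRST(Q) = {λ}.
FIRST(R): from R->e S z x we get {e}; from R->S Q z we get {a, b, z}; from R->λ we get {λ}. So FIRST(R) = {λ, a, b, e, z}.
FOLLOW(R) includes $ since R is the start symbol.
FOLLOW(R): R appears on no right-hand side. Thus FOLLOW(R) = {$}.
For R -> e S z x: FIRST(e S z x) = {e}, so it goes in M[R, t] for t ∈ {e}.
For R -> S Q z: FIRST(S Q z) = {a, b, z}, so it goes in M[R, t] for t ∈ {a, b, z}.
For R -> λ: FIRST(λ) = {λ}, so it goes in M[R, t] for t ∈ {}; since λ ∈ FIRST, also for every t ∈ FOLLOW(R) = {$}.

R -> S Q z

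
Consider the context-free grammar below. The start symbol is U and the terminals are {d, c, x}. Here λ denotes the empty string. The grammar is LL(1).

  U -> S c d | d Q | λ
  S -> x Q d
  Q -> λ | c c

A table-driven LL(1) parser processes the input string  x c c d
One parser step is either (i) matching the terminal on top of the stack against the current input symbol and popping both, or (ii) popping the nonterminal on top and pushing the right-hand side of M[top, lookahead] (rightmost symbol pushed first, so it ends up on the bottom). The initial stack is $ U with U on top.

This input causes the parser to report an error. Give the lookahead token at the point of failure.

step 1: stack=$ U  input=x c c d $  — expand U -> S c d
step 2: stack=$ d c S  input=x c c d $  — expand S -> x Q d
step 3: stack=$ d c d Q x  input=x c c d $  — match x
step 4: stack=$ d c d Q  input=c c d $  — expand Q -> c c
step 5: stack=$ d c d c c  input=c c d $  — match c
step 6: stack=$ d c d c  input=c d $  — match c
step 7: stack=$ d c d  input=d $  — match d
step 8: stack=$ d c  input=$  — error: top is terminal c but lookahead is $

$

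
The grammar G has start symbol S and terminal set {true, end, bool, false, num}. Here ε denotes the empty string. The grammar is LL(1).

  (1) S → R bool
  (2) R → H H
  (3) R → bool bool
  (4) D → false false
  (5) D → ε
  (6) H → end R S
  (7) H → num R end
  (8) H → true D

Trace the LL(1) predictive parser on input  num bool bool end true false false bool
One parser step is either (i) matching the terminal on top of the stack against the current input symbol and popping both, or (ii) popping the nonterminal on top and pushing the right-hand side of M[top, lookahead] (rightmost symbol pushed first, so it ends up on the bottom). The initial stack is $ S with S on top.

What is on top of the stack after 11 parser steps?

false

      Stack                   Input                                      Action
   1  $ S                     num bool bool end true false false bool $  expand S → R bool
   2  $ bool R                num bool bool end true false false bool $  expand R → H H
   3  $ bool H H              num bool bool end true false false bool $  expand H → num R end
   4  $ bool H end R num      num bool bool end true false false bool $  match num
   5  $ bool H end R          bool bool end true false false bool $      expand R → bool bool
   6  $ bool H end bool bool  bool bool end true false false bool $      match bool
   7  $ bool H end bool       bool end true false false bool $           match bool
   8  $ bool H end            end true false false bool $                match end
   9  $ bool H                true false false bool $                    expand H → true D
  10  $ bool D true           true false false bool $                    match true
  11  $ bool D                false false bool $                         expand D → false false
Stack after step 11: $ bool false false (top = false).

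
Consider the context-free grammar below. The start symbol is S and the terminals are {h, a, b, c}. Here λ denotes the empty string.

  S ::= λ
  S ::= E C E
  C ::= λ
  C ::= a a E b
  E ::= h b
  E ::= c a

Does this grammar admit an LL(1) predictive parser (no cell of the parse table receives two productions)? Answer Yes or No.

Yes

FIRST(S) = {λ, c, h}
FIRST(C) = {λ, a}
FIRST(E) = {c, h}
FOLLOW(S) = {$}
FOLLOW(C) = {c, h}
FOLLOW(E) = {$, a, b, c, h}
Each cell of M receives at most one production.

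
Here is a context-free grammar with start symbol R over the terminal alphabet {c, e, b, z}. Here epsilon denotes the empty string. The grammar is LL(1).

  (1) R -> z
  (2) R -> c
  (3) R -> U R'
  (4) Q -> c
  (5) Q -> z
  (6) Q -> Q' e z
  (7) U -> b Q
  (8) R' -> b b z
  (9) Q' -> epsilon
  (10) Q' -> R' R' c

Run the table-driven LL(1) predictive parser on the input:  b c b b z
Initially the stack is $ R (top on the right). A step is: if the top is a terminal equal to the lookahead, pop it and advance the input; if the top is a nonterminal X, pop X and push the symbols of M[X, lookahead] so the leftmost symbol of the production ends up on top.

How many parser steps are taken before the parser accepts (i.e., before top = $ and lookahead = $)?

     Stack     Input        Action
  1  $ R       b c b b z $  expand R -> U R'
  2  $ R' U    b c b b z $  expand U -> b Q
  3  $ R' Q b  b c b b z $  match b
  4  $ R' Q    c b b z $    expand Q -> c
  5  $ R' c    c b b z $    match c
  6  $ R'      b b z $      expand R' -> b b z
  7  $ z b b   b b z $      match b
  8  $ z b     b z $        match b
  9  $ z       z $          match z
Accept reached after 9 steps.

9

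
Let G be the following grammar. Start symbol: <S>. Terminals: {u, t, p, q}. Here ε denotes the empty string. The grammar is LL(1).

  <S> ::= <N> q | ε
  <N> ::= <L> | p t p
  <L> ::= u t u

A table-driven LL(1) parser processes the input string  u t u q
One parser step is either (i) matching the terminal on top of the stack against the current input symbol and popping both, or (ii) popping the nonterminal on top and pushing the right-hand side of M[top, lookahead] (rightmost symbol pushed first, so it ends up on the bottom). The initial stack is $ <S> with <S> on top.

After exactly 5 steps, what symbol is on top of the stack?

u

step 1: stack=$ <S>  input=u t u q $  — expand <S> ::= <N> q
step 2: stack=$ q <N>  input=u t u q $  — expand <N> ::= <L>
step 3: stack=$ q <L>  input=u t u q $  — expand <L> ::= u t u
step 4: stack=$ q u t u  input=u t u q $  — match u
step 5: stack=$ q u t  input=t u q $  — match t
Stack after step 5: $ q u (top = u).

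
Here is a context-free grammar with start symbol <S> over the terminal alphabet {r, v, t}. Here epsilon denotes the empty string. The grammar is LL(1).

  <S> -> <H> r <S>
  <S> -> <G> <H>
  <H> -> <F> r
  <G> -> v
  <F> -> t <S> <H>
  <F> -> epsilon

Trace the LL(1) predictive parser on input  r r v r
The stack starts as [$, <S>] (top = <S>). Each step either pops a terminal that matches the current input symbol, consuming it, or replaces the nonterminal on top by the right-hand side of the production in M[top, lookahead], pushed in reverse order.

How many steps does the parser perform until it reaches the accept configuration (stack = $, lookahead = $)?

step 1: stack=$ <S>  input=r r v r $  — expand <S> -> <H> r <S>
step 2: stack=$ <S> r <H>  input=r r v r $  — expand <H> -> <F> r
step 3: stack=$ <S> r r <F>  input=r r v r $  — expand <F> -> epsilon
step 4: stack=$ <S> r r  input=r r v r $  — match r
step 5: stack=$ <S> r  input=r v r $  — match r
step 6: stack=$ <S>  input=v r $  — expand <S> -> <G> <H>
step 7: stack=$ <H> <G>  input=v r $  — expand <G> -> v
step 8: stack=$ <H> v  input=v r $  — match v
step 9: stack=$ <H>  input=r $  — expand <H> -> <F> r
step 10: stack=$ r <F>  input=r $  — expand <F> -> epsilon
step 11: stack=$ r  input=r $  — match r
Accept reached after 11 steps.

11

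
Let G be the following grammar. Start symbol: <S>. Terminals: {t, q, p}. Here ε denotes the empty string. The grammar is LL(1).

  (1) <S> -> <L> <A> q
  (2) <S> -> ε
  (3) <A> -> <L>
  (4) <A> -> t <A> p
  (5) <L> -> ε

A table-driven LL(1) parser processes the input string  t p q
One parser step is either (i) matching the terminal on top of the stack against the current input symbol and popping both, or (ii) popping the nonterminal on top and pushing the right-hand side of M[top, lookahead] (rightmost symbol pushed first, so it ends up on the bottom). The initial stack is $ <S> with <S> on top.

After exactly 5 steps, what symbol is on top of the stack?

     Stack        Input    Action
  1  $ <S>        t p q $  expand <S> -> <L> <A> q
  2  $ q <A> <L>  t p q $  expand <L> -> ε
  3  $ q <A>      t p q $  expand <A> -> t <A> p
  4  $ q p <A> t  t p q $  match t
  5  $ q p <A>    p q $    expand <A> -> <L>
Stack after step 5: $ q p <L> (top = <L>).

<L>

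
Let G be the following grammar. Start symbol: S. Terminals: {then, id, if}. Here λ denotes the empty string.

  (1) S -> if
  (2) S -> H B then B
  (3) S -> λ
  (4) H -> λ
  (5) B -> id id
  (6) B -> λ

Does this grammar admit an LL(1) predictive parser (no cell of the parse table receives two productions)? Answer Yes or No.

FIRST(S) = {λ, id, if, then}
FIRST(H) = {λ}
FIRST(B) = {λ, id}
FOLLOW(S) = {$}
FOLLOW(H) = {id, then}
FOLLOW(B) = {$, then}
Each cell of M receives at most one production.

Yes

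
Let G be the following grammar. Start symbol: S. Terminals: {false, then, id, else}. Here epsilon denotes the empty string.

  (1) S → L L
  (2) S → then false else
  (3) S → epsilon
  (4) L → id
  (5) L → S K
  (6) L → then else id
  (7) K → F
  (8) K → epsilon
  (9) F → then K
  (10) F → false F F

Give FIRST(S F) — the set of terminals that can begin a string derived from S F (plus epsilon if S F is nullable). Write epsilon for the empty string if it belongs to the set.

FIRST(F): from F→then K we get {then}; from F→false F F we get {false}. So FIRST(F) = {false, then}.
FIRST(K): from K→F we get {false, then}; from K→epsilon we get {epsilon}. So FIRST(K) = {epsilon, false, then}.
FIRST(S): from S→L L we get {epsilon, false, id, then}; from S→then false else we get {then}; from S→epsilon we get {epsilon}. So FIRST(S) = {epsilon, false, id, then}.
FIRST(L): from L→id we get {id}; from L→S K we get {epsilon, false, id, then}; from L→then else id we get {then}. So FIRST(L) = {epsilon, false, id, then}.
FIRST(S F): take FIRST of each symbol in turn, carrying on past any symbol whose FIRST contains epsilon; result {false, id, then}.

{false, id, then}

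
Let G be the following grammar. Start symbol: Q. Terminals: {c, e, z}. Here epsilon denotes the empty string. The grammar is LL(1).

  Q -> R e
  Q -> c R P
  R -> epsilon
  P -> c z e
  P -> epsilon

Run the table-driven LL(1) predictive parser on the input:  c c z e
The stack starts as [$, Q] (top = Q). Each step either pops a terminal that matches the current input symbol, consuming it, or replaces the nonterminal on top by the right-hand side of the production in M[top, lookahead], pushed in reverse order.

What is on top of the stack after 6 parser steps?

     Stack    Input      Action
  1  $ Q      c c z e $  expand Q -> c R P
  2  $ P R c  c c z e $  match c
  3  $ P R    c z e $    expand R -> epsilon
  4  $ P      c z e $    expand P -> c z e
  5  $ e z c  c z e $    match c
  6  $ e z    z e $      match z
Stack after step 6: $ e (top = e).

e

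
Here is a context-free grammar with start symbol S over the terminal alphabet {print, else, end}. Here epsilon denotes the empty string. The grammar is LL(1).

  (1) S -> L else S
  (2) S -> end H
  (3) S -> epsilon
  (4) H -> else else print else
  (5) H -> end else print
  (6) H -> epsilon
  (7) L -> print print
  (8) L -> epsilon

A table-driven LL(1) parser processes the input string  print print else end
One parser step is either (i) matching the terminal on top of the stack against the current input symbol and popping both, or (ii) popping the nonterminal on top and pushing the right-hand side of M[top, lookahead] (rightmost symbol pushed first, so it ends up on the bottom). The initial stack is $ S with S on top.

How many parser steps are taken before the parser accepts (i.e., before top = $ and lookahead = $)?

8

     Stack                 Input                   Action
  1  $ S                   print print else end $  expand S -> L else S
  2  $ S else L            print print else end $  expand L -> print print
  3  $ S else print print  print print else end $  match print
  4  $ S else print        print else end $        match print
  5  $ S else              else end $              match else
  6  $ S                   end $                   expand S -> end H
  7  $ H end               end $                   match end
  8  $ H                   $                       expand H -> epsilon
Accept reached after 8 steps.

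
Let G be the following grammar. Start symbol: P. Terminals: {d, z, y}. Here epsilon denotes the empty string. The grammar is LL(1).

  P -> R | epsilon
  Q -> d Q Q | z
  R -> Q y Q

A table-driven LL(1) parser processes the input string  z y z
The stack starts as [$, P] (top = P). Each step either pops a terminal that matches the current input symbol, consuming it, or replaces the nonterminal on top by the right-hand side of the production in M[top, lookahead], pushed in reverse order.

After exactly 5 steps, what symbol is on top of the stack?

     Stack    Input    Action
  1  $ P      z y z $  expand P -> R
  2  $ R      z y z $  expand R -> Q y Q
  3  $ Q y Q  z y z $  expand Q -> z
  4  $ Q y z  z y z $  match z
  5  $ Q y    y z $    match y
Stack after step 5: $ Q (top = Q).

Q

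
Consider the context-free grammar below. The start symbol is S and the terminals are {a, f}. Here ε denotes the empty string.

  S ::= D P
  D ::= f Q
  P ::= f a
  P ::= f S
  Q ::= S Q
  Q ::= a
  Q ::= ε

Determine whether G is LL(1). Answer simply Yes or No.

FIRST(S) = {f}
FIRST(D) = {f}
FIRST(P) = {f}
FIRST(Q) = {ε, a, f}
FOLLOW(S) = {$, a, f}
FOLLOW(D) = {f}
FOLLOW(P) = {$, a, f}
FOLLOW(Q) = {f}
Cell M[P, f] receives both P ::= f a and P ::= f S — the grammar is not LL(1).

No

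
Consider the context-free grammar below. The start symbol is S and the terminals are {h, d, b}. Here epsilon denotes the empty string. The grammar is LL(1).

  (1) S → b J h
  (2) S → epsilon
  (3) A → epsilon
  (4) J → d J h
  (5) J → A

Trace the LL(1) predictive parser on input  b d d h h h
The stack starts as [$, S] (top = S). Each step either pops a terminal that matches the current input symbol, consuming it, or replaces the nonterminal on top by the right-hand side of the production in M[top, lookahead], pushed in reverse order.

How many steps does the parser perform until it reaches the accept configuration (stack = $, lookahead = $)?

11

      Stack        Input          Action
   1  $ S          b d d h h h $  expand S → b J h
   2  $ h J b      b d d h h h $  match b
   3  $ h J        d d h h h $    expand J → d J h
   4  $ h h J d    d d h h h $    match d
   5  $ h h J      d h h h $      expand J → d J h
   6  $ h h h J d  d h h h $      match d
   7  $ h h h J    h h h $        expand J → A
   8  $ h h h A    h h h $        expand A → epsilon
   9  $ h h h      h h h $        match h
  10  $ h h        h h $          match h
  11  $ h          h $            match h
Accept reached after 11 steps.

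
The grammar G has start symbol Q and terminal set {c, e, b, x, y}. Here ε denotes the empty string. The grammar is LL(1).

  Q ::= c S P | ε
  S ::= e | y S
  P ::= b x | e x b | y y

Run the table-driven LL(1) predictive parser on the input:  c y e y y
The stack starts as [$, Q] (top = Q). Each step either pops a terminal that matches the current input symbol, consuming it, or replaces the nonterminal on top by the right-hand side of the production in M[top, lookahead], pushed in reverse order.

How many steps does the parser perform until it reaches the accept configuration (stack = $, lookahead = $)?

9

     Stack    Input        Action
  1  $ Q      c y e y y $  expand Q ::= c S P
  2  $ P S c  c y e y y $  match c
  3  $ P S    y e y y $    expand S ::= y S
  4  $ P S y  y e y y $    match y
  5  $ P S    e y y $      expand S ::= e
  6  $ P e    e y y $      match e
  7  $ P      y y $        expand P ::= y y
  8  $ y y    y y $        match y
  9  $ y      y $          match y
Accept reached after 9 steps.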